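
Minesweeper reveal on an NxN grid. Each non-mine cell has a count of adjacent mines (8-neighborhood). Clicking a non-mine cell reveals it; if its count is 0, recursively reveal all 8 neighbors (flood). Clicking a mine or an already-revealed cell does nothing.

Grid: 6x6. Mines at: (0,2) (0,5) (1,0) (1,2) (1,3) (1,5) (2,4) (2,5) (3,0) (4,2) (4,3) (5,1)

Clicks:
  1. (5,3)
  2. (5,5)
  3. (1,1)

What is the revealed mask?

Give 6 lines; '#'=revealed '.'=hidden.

Answer: ......
.#....
......
....##
....##
...###

Derivation:
Click 1 (5,3) count=2: revealed 1 new [(5,3)] -> total=1
Click 2 (5,5) count=0: revealed 6 new [(3,4) (3,5) (4,4) (4,5) (5,4) (5,5)] -> total=7
Click 3 (1,1) count=3: revealed 1 new [(1,1)] -> total=8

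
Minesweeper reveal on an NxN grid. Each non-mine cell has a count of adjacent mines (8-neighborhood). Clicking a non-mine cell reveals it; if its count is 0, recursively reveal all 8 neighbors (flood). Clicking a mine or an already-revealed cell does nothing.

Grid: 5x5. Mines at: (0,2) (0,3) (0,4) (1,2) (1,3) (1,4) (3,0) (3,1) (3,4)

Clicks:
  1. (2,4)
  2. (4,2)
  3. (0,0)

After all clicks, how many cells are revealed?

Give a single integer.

Click 1 (2,4) count=3: revealed 1 new [(2,4)] -> total=1
Click 2 (4,2) count=1: revealed 1 new [(4,2)] -> total=2
Click 3 (0,0) count=0: revealed 6 new [(0,0) (0,1) (1,0) (1,1) (2,0) (2,1)] -> total=8

Answer: 8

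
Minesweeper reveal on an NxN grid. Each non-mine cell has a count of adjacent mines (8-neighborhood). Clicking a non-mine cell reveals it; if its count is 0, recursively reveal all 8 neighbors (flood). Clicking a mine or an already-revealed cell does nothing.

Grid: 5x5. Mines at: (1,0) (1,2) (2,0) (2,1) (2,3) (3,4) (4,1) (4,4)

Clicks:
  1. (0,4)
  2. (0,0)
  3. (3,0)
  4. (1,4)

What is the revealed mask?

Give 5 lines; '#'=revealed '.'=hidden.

Click 1 (0,4) count=0: revealed 4 new [(0,3) (0,4) (1,3) (1,4)] -> total=4
Click 2 (0,0) count=1: revealed 1 new [(0,0)] -> total=5
Click 3 (3,0) count=3: revealed 1 new [(3,0)] -> total=6
Click 4 (1,4) count=1: revealed 0 new [(none)] -> total=6

Answer: #..##
...##
.....
#....
.....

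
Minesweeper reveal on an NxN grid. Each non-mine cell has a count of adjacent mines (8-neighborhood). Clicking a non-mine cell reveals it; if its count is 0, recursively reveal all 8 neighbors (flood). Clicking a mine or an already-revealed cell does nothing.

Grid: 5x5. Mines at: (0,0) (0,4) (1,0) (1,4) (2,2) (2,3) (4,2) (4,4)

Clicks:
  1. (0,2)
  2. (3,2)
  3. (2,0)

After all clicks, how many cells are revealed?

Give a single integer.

Answer: 8

Derivation:
Click 1 (0,2) count=0: revealed 6 new [(0,1) (0,2) (0,3) (1,1) (1,2) (1,3)] -> total=6
Click 2 (3,2) count=3: revealed 1 new [(3,2)] -> total=7
Click 3 (2,0) count=1: revealed 1 new [(2,0)] -> total=8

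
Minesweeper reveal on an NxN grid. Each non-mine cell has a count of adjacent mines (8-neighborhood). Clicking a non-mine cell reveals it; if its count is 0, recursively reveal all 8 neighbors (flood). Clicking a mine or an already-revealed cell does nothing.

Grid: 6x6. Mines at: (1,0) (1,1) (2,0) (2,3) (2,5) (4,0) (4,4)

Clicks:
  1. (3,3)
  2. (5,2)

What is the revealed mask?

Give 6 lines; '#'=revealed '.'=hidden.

Answer: ......
......
......
.###..
.###..
.###..

Derivation:
Click 1 (3,3) count=2: revealed 1 new [(3,3)] -> total=1
Click 2 (5,2) count=0: revealed 8 new [(3,1) (3,2) (4,1) (4,2) (4,3) (5,1) (5,2) (5,3)] -> total=9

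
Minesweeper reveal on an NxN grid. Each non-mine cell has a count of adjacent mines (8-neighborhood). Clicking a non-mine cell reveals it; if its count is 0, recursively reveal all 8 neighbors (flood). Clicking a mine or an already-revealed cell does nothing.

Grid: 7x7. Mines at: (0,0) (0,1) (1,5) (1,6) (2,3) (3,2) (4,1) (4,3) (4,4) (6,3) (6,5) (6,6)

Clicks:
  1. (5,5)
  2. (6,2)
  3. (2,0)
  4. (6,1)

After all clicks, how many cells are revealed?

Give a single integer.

Answer: 13

Derivation:
Click 1 (5,5) count=3: revealed 1 new [(5,5)] -> total=1
Click 2 (6,2) count=1: revealed 1 new [(6,2)] -> total=2
Click 3 (2,0) count=0: revealed 6 new [(1,0) (1,1) (2,0) (2,1) (3,0) (3,1)] -> total=8
Click 4 (6,1) count=0: revealed 5 new [(5,0) (5,1) (5,2) (6,0) (6,1)] -> total=13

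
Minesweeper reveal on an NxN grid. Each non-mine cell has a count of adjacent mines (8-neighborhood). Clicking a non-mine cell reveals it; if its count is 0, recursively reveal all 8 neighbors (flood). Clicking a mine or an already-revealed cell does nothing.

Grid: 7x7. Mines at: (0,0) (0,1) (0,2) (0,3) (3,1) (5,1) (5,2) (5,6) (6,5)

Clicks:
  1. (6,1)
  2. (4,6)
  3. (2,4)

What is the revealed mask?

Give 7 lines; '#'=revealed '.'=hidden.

Answer: ....###
..#####
..#####
..#####
..#####
...###.
.#.....

Derivation:
Click 1 (6,1) count=2: revealed 1 new [(6,1)] -> total=1
Click 2 (4,6) count=1: revealed 1 new [(4,6)] -> total=2
Click 3 (2,4) count=0: revealed 25 new [(0,4) (0,5) (0,6) (1,2) (1,3) (1,4) (1,5) (1,6) (2,2) (2,3) (2,4) (2,5) (2,6) (3,2) (3,3) (3,4) (3,5) (3,6) (4,2) (4,3) (4,4) (4,5) (5,3) (5,4) (5,5)] -> total=27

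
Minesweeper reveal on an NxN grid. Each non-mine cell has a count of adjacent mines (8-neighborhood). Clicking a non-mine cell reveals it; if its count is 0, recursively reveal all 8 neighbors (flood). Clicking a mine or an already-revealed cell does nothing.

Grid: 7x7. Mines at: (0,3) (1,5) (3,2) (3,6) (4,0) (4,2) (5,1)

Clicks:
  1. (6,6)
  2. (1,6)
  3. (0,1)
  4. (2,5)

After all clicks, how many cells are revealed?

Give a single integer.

Answer: 32

Derivation:
Click 1 (6,6) count=0: revealed 20 new [(2,3) (2,4) (2,5) (3,3) (3,4) (3,5) (4,3) (4,4) (4,5) (4,6) (5,2) (5,3) (5,4) (5,5) (5,6) (6,2) (6,3) (6,4) (6,5) (6,6)] -> total=20
Click 2 (1,6) count=1: revealed 1 new [(1,6)] -> total=21
Click 3 (0,1) count=0: revealed 11 new [(0,0) (0,1) (0,2) (1,0) (1,1) (1,2) (2,0) (2,1) (2,2) (3,0) (3,1)] -> total=32
Click 4 (2,5) count=2: revealed 0 new [(none)] -> total=32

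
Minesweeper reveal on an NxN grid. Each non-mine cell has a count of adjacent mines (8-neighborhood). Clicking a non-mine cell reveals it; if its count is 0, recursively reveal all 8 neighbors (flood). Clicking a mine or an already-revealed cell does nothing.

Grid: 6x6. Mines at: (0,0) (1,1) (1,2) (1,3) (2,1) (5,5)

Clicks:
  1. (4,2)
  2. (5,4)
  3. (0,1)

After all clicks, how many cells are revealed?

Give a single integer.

Click 1 (4,2) count=0: revealed 25 new [(0,4) (0,5) (1,4) (1,5) (2,2) (2,3) (2,4) (2,5) (3,0) (3,1) (3,2) (3,3) (3,4) (3,5) (4,0) (4,1) (4,2) (4,3) (4,4) (4,5) (5,0) (5,1) (5,2) (5,3) (5,4)] -> total=25
Click 2 (5,4) count=1: revealed 0 new [(none)] -> total=25
Click 3 (0,1) count=3: revealed 1 new [(0,1)] -> total=26

Answer: 26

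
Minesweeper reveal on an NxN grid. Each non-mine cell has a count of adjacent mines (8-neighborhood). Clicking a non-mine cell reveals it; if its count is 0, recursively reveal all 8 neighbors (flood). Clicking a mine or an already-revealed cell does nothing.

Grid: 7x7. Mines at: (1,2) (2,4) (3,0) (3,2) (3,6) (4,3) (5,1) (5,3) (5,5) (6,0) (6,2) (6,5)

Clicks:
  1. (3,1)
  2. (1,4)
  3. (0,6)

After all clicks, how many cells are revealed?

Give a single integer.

Answer: 11

Derivation:
Click 1 (3,1) count=2: revealed 1 new [(3,1)] -> total=1
Click 2 (1,4) count=1: revealed 1 new [(1,4)] -> total=2
Click 3 (0,6) count=0: revealed 9 new [(0,3) (0,4) (0,5) (0,6) (1,3) (1,5) (1,6) (2,5) (2,6)] -> total=11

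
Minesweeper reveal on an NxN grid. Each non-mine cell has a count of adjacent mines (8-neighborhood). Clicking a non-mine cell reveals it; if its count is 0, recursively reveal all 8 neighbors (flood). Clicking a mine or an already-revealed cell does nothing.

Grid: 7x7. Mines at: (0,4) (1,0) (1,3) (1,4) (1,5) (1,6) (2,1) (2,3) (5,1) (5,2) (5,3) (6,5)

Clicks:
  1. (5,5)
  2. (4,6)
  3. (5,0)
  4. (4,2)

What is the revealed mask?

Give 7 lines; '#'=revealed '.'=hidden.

Click 1 (5,5) count=1: revealed 1 new [(5,5)] -> total=1
Click 2 (4,6) count=0: revealed 11 new [(2,4) (2,5) (2,6) (3,4) (3,5) (3,6) (4,4) (4,5) (4,6) (5,4) (5,6)] -> total=12
Click 3 (5,0) count=1: revealed 1 new [(5,0)] -> total=13
Click 4 (4,2) count=3: revealed 1 new [(4,2)] -> total=14

Answer: .......
.......
....###
....###
..#.###
#...###
.......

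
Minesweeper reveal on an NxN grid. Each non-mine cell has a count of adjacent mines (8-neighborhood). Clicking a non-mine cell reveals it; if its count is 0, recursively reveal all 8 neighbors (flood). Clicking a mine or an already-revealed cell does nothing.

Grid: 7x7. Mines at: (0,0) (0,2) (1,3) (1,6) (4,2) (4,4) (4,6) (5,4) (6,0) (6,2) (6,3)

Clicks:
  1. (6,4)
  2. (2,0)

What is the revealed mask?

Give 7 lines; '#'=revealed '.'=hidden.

Click 1 (6,4) count=2: revealed 1 new [(6,4)] -> total=1
Click 2 (2,0) count=0: revealed 13 new [(1,0) (1,1) (1,2) (2,0) (2,1) (2,2) (3,0) (3,1) (3,2) (4,0) (4,1) (5,0) (5,1)] -> total=14

Answer: .......
###....
###....
###....
##.....
##.....
....#..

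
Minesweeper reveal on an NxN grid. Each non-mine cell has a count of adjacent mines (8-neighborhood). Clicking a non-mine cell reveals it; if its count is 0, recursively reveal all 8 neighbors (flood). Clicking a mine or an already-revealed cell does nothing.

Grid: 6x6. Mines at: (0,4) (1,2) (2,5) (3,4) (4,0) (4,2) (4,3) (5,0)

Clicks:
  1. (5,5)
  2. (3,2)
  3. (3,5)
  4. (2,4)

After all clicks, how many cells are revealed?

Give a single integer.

Click 1 (5,5) count=0: revealed 4 new [(4,4) (4,5) (5,4) (5,5)] -> total=4
Click 2 (3,2) count=2: revealed 1 new [(3,2)] -> total=5
Click 3 (3,5) count=2: revealed 1 new [(3,5)] -> total=6
Click 4 (2,4) count=2: revealed 1 new [(2,4)] -> total=7

Answer: 7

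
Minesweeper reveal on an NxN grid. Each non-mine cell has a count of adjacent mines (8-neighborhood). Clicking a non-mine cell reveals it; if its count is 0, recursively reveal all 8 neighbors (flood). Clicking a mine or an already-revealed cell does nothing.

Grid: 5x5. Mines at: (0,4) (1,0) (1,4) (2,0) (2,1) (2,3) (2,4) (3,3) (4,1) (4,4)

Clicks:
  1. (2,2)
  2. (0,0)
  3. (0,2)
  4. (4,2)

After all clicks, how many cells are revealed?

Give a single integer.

Click 1 (2,2) count=3: revealed 1 new [(2,2)] -> total=1
Click 2 (0,0) count=1: revealed 1 new [(0,0)] -> total=2
Click 3 (0,2) count=0: revealed 6 new [(0,1) (0,2) (0,3) (1,1) (1,2) (1,3)] -> total=8
Click 4 (4,2) count=2: revealed 1 new [(4,2)] -> total=9

Answer: 9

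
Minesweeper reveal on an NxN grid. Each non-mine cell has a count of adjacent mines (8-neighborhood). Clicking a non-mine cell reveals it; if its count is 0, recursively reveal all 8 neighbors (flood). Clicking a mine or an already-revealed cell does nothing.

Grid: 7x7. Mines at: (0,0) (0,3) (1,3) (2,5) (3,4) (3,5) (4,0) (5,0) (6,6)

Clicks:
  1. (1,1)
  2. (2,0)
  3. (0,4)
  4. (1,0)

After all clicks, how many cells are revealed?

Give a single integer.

Click 1 (1,1) count=1: revealed 1 new [(1,1)] -> total=1
Click 2 (2,0) count=0: revealed 25 new [(1,0) (1,2) (2,0) (2,1) (2,2) (2,3) (3,0) (3,1) (3,2) (3,3) (4,1) (4,2) (4,3) (4,4) (4,5) (5,1) (5,2) (5,3) (5,4) (5,5) (6,1) (6,2) (6,3) (6,4) (6,5)] -> total=26
Click 3 (0,4) count=2: revealed 1 new [(0,4)] -> total=27
Click 4 (1,0) count=1: revealed 0 new [(none)] -> total=27

Answer: 27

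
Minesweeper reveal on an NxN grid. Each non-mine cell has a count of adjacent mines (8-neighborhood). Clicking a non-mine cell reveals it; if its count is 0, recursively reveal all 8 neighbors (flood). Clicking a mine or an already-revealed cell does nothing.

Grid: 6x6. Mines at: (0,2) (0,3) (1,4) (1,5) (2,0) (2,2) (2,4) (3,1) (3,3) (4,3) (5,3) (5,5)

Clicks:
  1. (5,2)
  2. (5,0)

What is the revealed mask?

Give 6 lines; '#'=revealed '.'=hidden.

Answer: ......
......
......
......
###...
###...

Derivation:
Click 1 (5,2) count=2: revealed 1 new [(5,2)] -> total=1
Click 2 (5,0) count=0: revealed 5 new [(4,0) (4,1) (4,2) (5,0) (5,1)] -> total=6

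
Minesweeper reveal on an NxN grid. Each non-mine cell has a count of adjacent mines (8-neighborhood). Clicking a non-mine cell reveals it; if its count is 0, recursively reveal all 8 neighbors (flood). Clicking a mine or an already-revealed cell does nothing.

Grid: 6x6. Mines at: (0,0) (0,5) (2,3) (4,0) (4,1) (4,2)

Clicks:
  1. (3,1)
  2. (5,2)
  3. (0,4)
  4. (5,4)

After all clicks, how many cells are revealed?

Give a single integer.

Click 1 (3,1) count=3: revealed 1 new [(3,1)] -> total=1
Click 2 (5,2) count=2: revealed 1 new [(5,2)] -> total=2
Click 3 (0,4) count=1: revealed 1 new [(0,4)] -> total=3
Click 4 (5,4) count=0: revealed 13 new [(1,4) (1,5) (2,4) (2,5) (3,3) (3,4) (3,5) (4,3) (4,4) (4,5) (5,3) (5,4) (5,5)] -> total=16

Answer: 16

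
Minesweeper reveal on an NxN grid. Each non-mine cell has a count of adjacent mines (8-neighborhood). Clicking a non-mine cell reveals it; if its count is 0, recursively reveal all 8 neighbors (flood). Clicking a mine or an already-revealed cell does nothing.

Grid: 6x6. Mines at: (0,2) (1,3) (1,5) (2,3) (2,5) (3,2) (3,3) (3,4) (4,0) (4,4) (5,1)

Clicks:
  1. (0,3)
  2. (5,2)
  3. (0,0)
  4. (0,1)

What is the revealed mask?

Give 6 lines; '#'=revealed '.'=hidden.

Click 1 (0,3) count=2: revealed 1 new [(0,3)] -> total=1
Click 2 (5,2) count=1: revealed 1 new [(5,2)] -> total=2
Click 3 (0,0) count=0: revealed 8 new [(0,0) (0,1) (1,0) (1,1) (2,0) (2,1) (3,0) (3,1)] -> total=10
Click 4 (0,1) count=1: revealed 0 new [(none)] -> total=10

Answer: ##.#..
##....
##....
##....
......
..#...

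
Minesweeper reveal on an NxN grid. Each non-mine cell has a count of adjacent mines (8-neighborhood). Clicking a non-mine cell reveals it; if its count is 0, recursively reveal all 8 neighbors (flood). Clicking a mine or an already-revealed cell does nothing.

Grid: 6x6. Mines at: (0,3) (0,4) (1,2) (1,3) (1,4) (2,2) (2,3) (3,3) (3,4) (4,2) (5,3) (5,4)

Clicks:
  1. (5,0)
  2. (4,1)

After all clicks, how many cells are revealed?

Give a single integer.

Answer: 12

Derivation:
Click 1 (5,0) count=0: revealed 12 new [(0,0) (0,1) (1,0) (1,1) (2,0) (2,1) (3,0) (3,1) (4,0) (4,1) (5,0) (5,1)] -> total=12
Click 2 (4,1) count=1: revealed 0 new [(none)] -> total=12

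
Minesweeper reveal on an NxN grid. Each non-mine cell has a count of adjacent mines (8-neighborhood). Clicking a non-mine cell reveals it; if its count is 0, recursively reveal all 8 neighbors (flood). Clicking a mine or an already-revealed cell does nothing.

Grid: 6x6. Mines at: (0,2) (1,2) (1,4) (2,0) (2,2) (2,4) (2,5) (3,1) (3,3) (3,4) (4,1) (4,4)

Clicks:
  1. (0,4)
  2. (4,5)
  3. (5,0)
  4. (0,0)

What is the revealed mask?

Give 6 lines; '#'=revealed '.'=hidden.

Click 1 (0,4) count=1: revealed 1 new [(0,4)] -> total=1
Click 2 (4,5) count=2: revealed 1 new [(4,5)] -> total=2
Click 3 (5,0) count=1: revealed 1 new [(5,0)] -> total=3
Click 4 (0,0) count=0: revealed 4 new [(0,0) (0,1) (1,0) (1,1)] -> total=7

Answer: ##..#.
##....
......
......
.....#
#.....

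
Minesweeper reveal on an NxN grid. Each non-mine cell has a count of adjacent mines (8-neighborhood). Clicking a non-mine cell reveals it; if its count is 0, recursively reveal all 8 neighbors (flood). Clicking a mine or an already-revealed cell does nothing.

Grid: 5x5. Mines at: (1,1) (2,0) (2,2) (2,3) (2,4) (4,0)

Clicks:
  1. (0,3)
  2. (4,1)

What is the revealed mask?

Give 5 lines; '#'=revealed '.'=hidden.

Click 1 (0,3) count=0: revealed 6 new [(0,2) (0,3) (0,4) (1,2) (1,3) (1,4)] -> total=6
Click 2 (4,1) count=1: revealed 1 new [(4,1)] -> total=7

Answer: ..###
..###
.....
.....
.#...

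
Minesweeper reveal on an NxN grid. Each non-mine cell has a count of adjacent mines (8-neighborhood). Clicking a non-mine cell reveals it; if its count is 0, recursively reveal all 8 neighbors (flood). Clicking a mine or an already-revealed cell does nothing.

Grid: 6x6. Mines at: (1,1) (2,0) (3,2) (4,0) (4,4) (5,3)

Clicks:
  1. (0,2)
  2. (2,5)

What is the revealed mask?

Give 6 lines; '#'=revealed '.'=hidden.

Answer: ..####
..####
..####
...###
......
......

Derivation:
Click 1 (0,2) count=1: revealed 1 new [(0,2)] -> total=1
Click 2 (2,5) count=0: revealed 14 new [(0,3) (0,4) (0,5) (1,2) (1,3) (1,4) (1,5) (2,2) (2,3) (2,4) (2,5) (3,3) (3,4) (3,5)] -> total=15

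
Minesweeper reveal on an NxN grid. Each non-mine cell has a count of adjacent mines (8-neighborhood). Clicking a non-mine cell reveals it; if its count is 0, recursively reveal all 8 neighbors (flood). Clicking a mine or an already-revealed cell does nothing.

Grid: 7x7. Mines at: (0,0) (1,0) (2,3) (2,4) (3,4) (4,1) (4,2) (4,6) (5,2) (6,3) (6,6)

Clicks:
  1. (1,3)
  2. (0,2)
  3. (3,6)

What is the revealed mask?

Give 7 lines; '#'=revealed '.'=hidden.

Click 1 (1,3) count=2: revealed 1 new [(1,3)] -> total=1
Click 2 (0,2) count=0: revealed 15 new [(0,1) (0,2) (0,3) (0,4) (0,5) (0,6) (1,1) (1,2) (1,4) (1,5) (1,6) (2,5) (2,6) (3,5) (3,6)] -> total=16
Click 3 (3,6) count=1: revealed 0 new [(none)] -> total=16

Answer: .######
.######
.....##
.....##
.......
.......
.......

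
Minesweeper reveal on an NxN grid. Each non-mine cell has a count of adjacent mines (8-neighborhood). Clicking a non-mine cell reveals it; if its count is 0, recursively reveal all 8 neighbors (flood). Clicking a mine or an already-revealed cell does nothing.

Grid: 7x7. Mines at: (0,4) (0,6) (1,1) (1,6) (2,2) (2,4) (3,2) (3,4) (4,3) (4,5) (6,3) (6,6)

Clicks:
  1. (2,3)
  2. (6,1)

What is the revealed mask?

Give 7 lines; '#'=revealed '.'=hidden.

Click 1 (2,3) count=4: revealed 1 new [(2,3)] -> total=1
Click 2 (6,1) count=0: revealed 13 new [(2,0) (2,1) (3,0) (3,1) (4,0) (4,1) (4,2) (5,0) (5,1) (5,2) (6,0) (6,1) (6,2)] -> total=14

Answer: .......
.......
##.#...
##.....
###....
###....
###....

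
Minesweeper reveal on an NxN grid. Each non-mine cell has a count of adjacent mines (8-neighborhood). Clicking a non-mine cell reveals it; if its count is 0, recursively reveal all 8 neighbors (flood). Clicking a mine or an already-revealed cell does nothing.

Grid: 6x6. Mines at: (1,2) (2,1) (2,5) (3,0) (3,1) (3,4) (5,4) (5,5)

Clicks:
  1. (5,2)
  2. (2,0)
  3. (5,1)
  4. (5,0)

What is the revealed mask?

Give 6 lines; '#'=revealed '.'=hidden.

Answer: ......
......
#.....
......
####..
####..

Derivation:
Click 1 (5,2) count=0: revealed 8 new [(4,0) (4,1) (4,2) (4,3) (5,0) (5,1) (5,2) (5,3)] -> total=8
Click 2 (2,0) count=3: revealed 1 new [(2,0)] -> total=9
Click 3 (5,1) count=0: revealed 0 new [(none)] -> total=9
Click 4 (5,0) count=0: revealed 0 new [(none)] -> total=9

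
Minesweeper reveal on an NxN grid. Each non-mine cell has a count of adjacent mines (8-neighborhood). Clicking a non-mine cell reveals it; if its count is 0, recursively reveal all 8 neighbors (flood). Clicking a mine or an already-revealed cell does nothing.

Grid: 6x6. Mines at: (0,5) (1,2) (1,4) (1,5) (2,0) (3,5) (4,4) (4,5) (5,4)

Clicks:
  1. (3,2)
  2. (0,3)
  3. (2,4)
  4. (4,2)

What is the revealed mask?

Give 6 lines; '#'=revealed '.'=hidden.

Click 1 (3,2) count=0: revealed 15 new [(2,1) (2,2) (2,3) (3,0) (3,1) (3,2) (3,3) (4,0) (4,1) (4,2) (4,3) (5,0) (5,1) (5,2) (5,3)] -> total=15
Click 2 (0,3) count=2: revealed 1 new [(0,3)] -> total=16
Click 3 (2,4) count=3: revealed 1 new [(2,4)] -> total=17
Click 4 (4,2) count=0: revealed 0 new [(none)] -> total=17

Answer: ...#..
......
.####.
####..
####..
####..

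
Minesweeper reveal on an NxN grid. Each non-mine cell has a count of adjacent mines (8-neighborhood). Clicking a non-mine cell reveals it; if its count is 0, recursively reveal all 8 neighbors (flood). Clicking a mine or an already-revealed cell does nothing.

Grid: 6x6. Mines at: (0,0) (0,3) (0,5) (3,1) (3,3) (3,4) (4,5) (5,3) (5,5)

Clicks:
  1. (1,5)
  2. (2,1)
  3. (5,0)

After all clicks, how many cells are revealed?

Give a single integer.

Answer: 8

Derivation:
Click 1 (1,5) count=1: revealed 1 new [(1,5)] -> total=1
Click 2 (2,1) count=1: revealed 1 new [(2,1)] -> total=2
Click 3 (5,0) count=0: revealed 6 new [(4,0) (4,1) (4,2) (5,0) (5,1) (5,2)] -> total=8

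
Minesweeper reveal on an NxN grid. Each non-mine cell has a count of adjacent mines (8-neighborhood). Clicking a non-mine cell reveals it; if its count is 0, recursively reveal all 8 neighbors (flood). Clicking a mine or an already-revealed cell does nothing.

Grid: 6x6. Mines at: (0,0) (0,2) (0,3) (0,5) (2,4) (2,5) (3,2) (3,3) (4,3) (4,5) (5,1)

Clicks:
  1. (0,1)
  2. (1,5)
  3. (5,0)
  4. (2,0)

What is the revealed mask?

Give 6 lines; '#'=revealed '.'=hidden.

Answer: .#....
##...#
##....
##....
##....
#.....

Derivation:
Click 1 (0,1) count=2: revealed 1 new [(0,1)] -> total=1
Click 2 (1,5) count=3: revealed 1 new [(1,5)] -> total=2
Click 3 (5,0) count=1: revealed 1 new [(5,0)] -> total=3
Click 4 (2,0) count=0: revealed 8 new [(1,0) (1,1) (2,0) (2,1) (3,0) (3,1) (4,0) (4,1)] -> total=11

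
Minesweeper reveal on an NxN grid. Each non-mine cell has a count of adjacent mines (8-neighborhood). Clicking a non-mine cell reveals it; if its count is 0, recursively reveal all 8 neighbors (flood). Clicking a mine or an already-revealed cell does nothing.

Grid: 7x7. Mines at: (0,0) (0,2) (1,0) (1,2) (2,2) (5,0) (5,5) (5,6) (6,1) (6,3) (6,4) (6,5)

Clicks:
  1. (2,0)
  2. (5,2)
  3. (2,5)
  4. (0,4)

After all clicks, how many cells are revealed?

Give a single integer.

Click 1 (2,0) count=1: revealed 1 new [(2,0)] -> total=1
Click 2 (5,2) count=2: revealed 1 new [(5,2)] -> total=2
Click 3 (2,5) count=0: revealed 27 new [(0,3) (0,4) (0,5) (0,6) (1,3) (1,4) (1,5) (1,6) (2,3) (2,4) (2,5) (2,6) (3,1) (3,2) (3,3) (3,4) (3,5) (3,6) (4,1) (4,2) (4,3) (4,4) (4,5) (4,6) (5,1) (5,3) (5,4)] -> total=29
Click 4 (0,4) count=0: revealed 0 new [(none)] -> total=29

Answer: 29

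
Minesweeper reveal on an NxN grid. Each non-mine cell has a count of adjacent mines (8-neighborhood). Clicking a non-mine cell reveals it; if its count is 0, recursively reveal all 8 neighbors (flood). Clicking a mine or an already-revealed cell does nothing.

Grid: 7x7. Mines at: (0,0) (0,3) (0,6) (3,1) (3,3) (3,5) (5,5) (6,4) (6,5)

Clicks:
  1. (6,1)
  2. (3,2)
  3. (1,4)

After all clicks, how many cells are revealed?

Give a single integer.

Answer: 14

Derivation:
Click 1 (6,1) count=0: revealed 12 new [(4,0) (4,1) (4,2) (4,3) (5,0) (5,1) (5,2) (5,3) (6,0) (6,1) (6,2) (6,3)] -> total=12
Click 2 (3,2) count=2: revealed 1 new [(3,2)] -> total=13
Click 3 (1,4) count=1: revealed 1 new [(1,4)] -> total=14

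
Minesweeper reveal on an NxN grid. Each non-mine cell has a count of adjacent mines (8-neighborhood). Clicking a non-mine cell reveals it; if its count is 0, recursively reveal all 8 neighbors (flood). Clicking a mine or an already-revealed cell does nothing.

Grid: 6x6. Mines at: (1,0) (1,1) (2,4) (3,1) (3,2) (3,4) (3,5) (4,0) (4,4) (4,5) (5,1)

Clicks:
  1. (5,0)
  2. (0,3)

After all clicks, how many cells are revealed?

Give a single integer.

Click 1 (5,0) count=2: revealed 1 new [(5,0)] -> total=1
Click 2 (0,3) count=0: revealed 8 new [(0,2) (0,3) (0,4) (0,5) (1,2) (1,3) (1,4) (1,5)] -> total=9

Answer: 9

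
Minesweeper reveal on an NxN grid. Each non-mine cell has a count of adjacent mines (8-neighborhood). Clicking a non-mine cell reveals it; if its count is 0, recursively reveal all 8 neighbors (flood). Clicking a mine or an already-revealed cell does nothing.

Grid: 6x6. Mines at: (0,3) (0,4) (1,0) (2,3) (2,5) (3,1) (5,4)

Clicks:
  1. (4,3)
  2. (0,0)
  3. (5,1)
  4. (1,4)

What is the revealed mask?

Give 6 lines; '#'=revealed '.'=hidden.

Answer: #.....
....#.
......
......
####..
####..

Derivation:
Click 1 (4,3) count=1: revealed 1 new [(4,3)] -> total=1
Click 2 (0,0) count=1: revealed 1 new [(0,0)] -> total=2
Click 3 (5,1) count=0: revealed 7 new [(4,0) (4,1) (4,2) (5,0) (5,1) (5,2) (5,3)] -> total=9
Click 4 (1,4) count=4: revealed 1 new [(1,4)] -> total=10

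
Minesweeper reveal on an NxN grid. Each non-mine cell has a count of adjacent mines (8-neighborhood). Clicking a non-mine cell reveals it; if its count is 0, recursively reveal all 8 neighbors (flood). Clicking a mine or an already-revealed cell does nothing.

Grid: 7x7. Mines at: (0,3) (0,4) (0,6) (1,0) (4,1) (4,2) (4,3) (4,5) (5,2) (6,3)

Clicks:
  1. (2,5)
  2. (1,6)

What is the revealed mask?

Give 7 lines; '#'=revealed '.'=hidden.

Answer: .......
.######
.######
.######
.......
.......
.......

Derivation:
Click 1 (2,5) count=0: revealed 18 new [(1,1) (1,2) (1,3) (1,4) (1,5) (1,6) (2,1) (2,2) (2,3) (2,4) (2,5) (2,6) (3,1) (3,2) (3,3) (3,4) (3,5) (3,6)] -> total=18
Click 2 (1,6) count=1: revealed 0 new [(none)] -> total=18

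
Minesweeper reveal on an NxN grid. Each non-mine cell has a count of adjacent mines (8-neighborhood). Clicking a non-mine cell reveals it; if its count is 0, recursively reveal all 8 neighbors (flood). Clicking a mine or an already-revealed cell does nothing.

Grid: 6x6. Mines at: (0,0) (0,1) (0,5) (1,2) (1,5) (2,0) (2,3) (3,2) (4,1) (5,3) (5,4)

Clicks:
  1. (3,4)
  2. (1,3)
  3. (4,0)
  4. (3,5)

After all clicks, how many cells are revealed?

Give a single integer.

Click 1 (3,4) count=1: revealed 1 new [(3,4)] -> total=1
Click 2 (1,3) count=2: revealed 1 new [(1,3)] -> total=2
Click 3 (4,0) count=1: revealed 1 new [(4,0)] -> total=3
Click 4 (3,5) count=0: revealed 5 new [(2,4) (2,5) (3,5) (4,4) (4,5)] -> total=8

Answer: 8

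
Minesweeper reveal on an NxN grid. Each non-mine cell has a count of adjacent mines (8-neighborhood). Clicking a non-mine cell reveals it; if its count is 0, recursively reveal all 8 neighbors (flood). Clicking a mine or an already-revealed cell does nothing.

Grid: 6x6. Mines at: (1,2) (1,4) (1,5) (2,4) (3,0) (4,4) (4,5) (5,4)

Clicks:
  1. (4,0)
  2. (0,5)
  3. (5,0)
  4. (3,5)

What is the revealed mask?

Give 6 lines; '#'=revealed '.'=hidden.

Answer: .....#
......
.###..
.###.#
####..
####..

Derivation:
Click 1 (4,0) count=1: revealed 1 new [(4,0)] -> total=1
Click 2 (0,5) count=2: revealed 1 new [(0,5)] -> total=2
Click 3 (5,0) count=0: revealed 13 new [(2,1) (2,2) (2,3) (3,1) (3,2) (3,3) (4,1) (4,2) (4,3) (5,0) (5,1) (5,2) (5,3)] -> total=15
Click 4 (3,5) count=3: revealed 1 new [(3,5)] -> total=16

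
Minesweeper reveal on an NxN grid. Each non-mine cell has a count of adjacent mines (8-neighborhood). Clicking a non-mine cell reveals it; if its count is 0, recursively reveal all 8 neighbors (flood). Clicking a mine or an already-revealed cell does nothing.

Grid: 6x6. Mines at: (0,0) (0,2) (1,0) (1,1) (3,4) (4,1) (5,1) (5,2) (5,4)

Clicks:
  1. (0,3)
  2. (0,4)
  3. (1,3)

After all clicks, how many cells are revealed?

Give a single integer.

Answer: 9

Derivation:
Click 1 (0,3) count=1: revealed 1 new [(0,3)] -> total=1
Click 2 (0,4) count=0: revealed 8 new [(0,4) (0,5) (1,3) (1,4) (1,5) (2,3) (2,4) (2,5)] -> total=9
Click 3 (1,3) count=1: revealed 0 new [(none)] -> total=9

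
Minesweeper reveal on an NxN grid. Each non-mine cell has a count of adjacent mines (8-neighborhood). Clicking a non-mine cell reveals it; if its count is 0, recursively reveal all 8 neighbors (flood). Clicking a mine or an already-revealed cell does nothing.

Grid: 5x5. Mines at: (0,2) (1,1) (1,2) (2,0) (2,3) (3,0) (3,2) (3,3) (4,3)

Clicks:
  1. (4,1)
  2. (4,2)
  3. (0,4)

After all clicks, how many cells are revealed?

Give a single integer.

Click 1 (4,1) count=2: revealed 1 new [(4,1)] -> total=1
Click 2 (4,2) count=3: revealed 1 new [(4,2)] -> total=2
Click 3 (0,4) count=0: revealed 4 new [(0,3) (0,4) (1,3) (1,4)] -> total=6

Answer: 6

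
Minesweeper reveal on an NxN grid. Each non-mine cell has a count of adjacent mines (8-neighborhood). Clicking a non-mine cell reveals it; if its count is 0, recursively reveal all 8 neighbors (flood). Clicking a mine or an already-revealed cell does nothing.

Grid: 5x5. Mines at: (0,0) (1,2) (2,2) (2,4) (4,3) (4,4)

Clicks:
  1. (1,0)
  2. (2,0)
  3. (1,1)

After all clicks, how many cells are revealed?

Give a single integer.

Click 1 (1,0) count=1: revealed 1 new [(1,0)] -> total=1
Click 2 (2,0) count=0: revealed 9 new [(1,1) (2,0) (2,1) (3,0) (3,1) (3,2) (4,0) (4,1) (4,2)] -> total=10
Click 3 (1,1) count=3: revealed 0 new [(none)] -> total=10

Answer: 10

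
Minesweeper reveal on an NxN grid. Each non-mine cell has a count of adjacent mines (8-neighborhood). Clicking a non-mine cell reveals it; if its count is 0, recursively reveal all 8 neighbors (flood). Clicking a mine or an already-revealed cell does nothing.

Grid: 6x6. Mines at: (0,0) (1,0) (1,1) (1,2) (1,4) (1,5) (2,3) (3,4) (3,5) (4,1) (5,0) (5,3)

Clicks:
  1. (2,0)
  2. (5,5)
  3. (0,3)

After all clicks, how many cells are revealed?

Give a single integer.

Click 1 (2,0) count=2: revealed 1 new [(2,0)] -> total=1
Click 2 (5,5) count=0: revealed 4 new [(4,4) (4,5) (5,4) (5,5)] -> total=5
Click 3 (0,3) count=2: revealed 1 new [(0,3)] -> total=6

Answer: 6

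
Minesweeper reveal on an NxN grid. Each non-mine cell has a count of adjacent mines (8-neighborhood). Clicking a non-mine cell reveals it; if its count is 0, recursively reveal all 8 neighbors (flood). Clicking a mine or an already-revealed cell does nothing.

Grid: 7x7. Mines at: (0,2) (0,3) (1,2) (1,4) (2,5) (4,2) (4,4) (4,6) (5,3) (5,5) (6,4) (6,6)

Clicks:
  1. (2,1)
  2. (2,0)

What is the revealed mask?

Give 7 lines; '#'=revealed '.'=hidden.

Click 1 (2,1) count=1: revealed 1 new [(2,1)] -> total=1
Click 2 (2,0) count=0: revealed 15 new [(0,0) (0,1) (1,0) (1,1) (2,0) (3,0) (3,1) (4,0) (4,1) (5,0) (5,1) (5,2) (6,0) (6,1) (6,2)] -> total=16

Answer: ##.....
##.....
##.....
##.....
##.....
###....
###....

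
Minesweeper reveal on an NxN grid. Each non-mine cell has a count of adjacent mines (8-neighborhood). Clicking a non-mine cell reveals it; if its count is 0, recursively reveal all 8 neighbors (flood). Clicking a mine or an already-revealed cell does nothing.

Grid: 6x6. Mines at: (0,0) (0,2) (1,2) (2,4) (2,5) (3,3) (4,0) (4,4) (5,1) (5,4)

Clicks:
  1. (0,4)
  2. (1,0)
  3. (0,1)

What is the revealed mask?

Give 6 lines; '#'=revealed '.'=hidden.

Click 1 (0,4) count=0: revealed 6 new [(0,3) (0,4) (0,5) (1,3) (1,4) (1,5)] -> total=6
Click 2 (1,0) count=1: revealed 1 new [(1,0)] -> total=7
Click 3 (0,1) count=3: revealed 1 new [(0,1)] -> total=8

Answer: .#.###
#..###
......
......
......
......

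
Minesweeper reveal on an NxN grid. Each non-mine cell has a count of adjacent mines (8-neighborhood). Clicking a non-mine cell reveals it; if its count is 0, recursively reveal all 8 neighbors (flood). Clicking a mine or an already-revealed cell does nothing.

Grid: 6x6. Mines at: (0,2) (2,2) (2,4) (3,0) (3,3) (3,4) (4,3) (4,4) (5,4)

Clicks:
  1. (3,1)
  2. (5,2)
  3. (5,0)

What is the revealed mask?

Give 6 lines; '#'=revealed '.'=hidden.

Answer: ......
......
......
.#....
###...
###...

Derivation:
Click 1 (3,1) count=2: revealed 1 new [(3,1)] -> total=1
Click 2 (5,2) count=1: revealed 1 new [(5,2)] -> total=2
Click 3 (5,0) count=0: revealed 5 new [(4,0) (4,1) (4,2) (5,0) (5,1)] -> total=7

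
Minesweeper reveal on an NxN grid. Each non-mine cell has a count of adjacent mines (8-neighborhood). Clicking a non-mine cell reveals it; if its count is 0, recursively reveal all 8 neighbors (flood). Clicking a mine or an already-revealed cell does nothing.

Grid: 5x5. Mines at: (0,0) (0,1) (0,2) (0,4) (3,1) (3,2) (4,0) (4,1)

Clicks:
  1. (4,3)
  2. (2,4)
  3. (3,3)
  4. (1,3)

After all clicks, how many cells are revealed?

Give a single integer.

Click 1 (4,3) count=1: revealed 1 new [(4,3)] -> total=1
Click 2 (2,4) count=0: revealed 7 new [(1,3) (1,4) (2,3) (2,4) (3,3) (3,4) (4,4)] -> total=8
Click 3 (3,3) count=1: revealed 0 new [(none)] -> total=8
Click 4 (1,3) count=2: revealed 0 new [(none)] -> total=8

Answer: 8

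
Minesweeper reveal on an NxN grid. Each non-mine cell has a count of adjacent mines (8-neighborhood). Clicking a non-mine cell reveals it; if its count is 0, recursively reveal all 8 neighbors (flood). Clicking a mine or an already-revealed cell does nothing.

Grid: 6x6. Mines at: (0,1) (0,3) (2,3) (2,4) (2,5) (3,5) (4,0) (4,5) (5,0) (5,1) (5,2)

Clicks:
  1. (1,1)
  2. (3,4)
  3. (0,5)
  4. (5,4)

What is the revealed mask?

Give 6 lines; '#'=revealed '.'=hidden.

Answer: ....##
.#..##
......
....#.
......
....#.

Derivation:
Click 1 (1,1) count=1: revealed 1 new [(1,1)] -> total=1
Click 2 (3,4) count=5: revealed 1 new [(3,4)] -> total=2
Click 3 (0,5) count=0: revealed 4 new [(0,4) (0,5) (1,4) (1,5)] -> total=6
Click 4 (5,4) count=1: revealed 1 new [(5,4)] -> total=7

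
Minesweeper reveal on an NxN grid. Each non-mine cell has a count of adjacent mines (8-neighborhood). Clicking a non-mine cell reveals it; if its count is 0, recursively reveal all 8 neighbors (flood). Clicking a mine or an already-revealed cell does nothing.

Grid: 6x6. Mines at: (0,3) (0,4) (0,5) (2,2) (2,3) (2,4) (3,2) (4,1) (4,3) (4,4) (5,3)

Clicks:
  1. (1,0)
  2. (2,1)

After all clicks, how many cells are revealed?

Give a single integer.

Answer: 10

Derivation:
Click 1 (1,0) count=0: revealed 10 new [(0,0) (0,1) (0,2) (1,0) (1,1) (1,2) (2,0) (2,1) (3,0) (3,1)] -> total=10
Click 2 (2,1) count=2: revealed 0 new [(none)] -> total=10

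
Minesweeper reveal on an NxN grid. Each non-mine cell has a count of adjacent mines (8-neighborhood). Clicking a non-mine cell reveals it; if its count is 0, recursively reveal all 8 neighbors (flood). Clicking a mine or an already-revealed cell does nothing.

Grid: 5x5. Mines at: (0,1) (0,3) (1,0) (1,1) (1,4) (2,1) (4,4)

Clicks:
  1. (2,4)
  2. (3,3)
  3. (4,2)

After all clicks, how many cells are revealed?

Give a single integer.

Answer: 9

Derivation:
Click 1 (2,4) count=1: revealed 1 new [(2,4)] -> total=1
Click 2 (3,3) count=1: revealed 1 new [(3,3)] -> total=2
Click 3 (4,2) count=0: revealed 7 new [(3,0) (3,1) (3,2) (4,0) (4,1) (4,2) (4,3)] -> total=9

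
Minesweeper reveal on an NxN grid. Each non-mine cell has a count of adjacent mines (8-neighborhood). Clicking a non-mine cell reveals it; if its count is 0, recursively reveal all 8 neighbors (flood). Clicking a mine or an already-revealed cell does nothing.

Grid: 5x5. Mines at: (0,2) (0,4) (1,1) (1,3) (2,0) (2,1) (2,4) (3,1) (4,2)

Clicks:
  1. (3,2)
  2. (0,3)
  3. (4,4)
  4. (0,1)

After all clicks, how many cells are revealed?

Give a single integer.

Click 1 (3,2) count=3: revealed 1 new [(3,2)] -> total=1
Click 2 (0,3) count=3: revealed 1 new [(0,3)] -> total=2
Click 3 (4,4) count=0: revealed 4 new [(3,3) (3,4) (4,3) (4,4)] -> total=6
Click 4 (0,1) count=2: revealed 1 new [(0,1)] -> total=7

Answer: 7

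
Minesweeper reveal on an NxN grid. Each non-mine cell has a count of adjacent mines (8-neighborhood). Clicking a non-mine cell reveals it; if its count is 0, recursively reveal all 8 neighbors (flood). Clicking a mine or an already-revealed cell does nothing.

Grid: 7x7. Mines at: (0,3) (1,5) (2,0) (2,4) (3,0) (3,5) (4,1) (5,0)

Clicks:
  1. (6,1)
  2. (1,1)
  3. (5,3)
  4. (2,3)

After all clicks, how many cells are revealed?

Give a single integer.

Click 1 (6,1) count=1: revealed 1 new [(6,1)] -> total=1
Click 2 (1,1) count=1: revealed 1 new [(1,1)] -> total=2
Click 3 (5,3) count=0: revealed 19 new [(3,2) (3,3) (3,4) (4,2) (4,3) (4,4) (4,5) (4,6) (5,1) (5,2) (5,3) (5,4) (5,5) (5,6) (6,2) (6,3) (6,4) (6,5) (6,6)] -> total=21
Click 4 (2,3) count=1: revealed 1 new [(2,3)] -> total=22

Answer: 22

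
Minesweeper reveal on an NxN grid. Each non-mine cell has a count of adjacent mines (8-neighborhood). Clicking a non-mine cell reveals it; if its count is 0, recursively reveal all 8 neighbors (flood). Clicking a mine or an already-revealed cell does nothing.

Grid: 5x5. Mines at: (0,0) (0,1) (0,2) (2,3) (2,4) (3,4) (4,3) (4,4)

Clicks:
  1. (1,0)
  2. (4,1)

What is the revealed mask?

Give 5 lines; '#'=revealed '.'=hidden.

Click 1 (1,0) count=2: revealed 1 new [(1,0)] -> total=1
Click 2 (4,1) count=0: revealed 11 new [(1,1) (1,2) (2,0) (2,1) (2,2) (3,0) (3,1) (3,2) (4,0) (4,1) (4,2)] -> total=12

Answer: .....
###..
###..
###..
###..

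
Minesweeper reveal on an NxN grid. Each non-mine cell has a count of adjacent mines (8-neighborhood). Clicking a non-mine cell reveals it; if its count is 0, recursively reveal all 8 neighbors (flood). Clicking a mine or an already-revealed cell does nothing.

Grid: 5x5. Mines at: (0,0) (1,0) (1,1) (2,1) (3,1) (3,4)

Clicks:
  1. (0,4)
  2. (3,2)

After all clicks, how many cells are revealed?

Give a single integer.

Answer: 10

Derivation:
Click 1 (0,4) count=0: revealed 9 new [(0,2) (0,3) (0,4) (1,2) (1,3) (1,4) (2,2) (2,3) (2,4)] -> total=9
Click 2 (3,2) count=2: revealed 1 new [(3,2)] -> total=10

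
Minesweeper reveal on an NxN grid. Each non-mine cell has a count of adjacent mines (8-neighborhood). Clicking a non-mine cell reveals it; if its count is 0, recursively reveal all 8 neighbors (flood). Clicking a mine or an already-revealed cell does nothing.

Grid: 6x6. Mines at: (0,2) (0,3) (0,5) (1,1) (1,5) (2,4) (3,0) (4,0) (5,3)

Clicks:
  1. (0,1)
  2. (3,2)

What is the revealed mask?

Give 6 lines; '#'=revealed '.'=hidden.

Answer: .#....
......
.###..
.###..
.###..
......

Derivation:
Click 1 (0,1) count=2: revealed 1 new [(0,1)] -> total=1
Click 2 (3,2) count=0: revealed 9 new [(2,1) (2,2) (2,3) (3,1) (3,2) (3,3) (4,1) (4,2) (4,3)] -> total=10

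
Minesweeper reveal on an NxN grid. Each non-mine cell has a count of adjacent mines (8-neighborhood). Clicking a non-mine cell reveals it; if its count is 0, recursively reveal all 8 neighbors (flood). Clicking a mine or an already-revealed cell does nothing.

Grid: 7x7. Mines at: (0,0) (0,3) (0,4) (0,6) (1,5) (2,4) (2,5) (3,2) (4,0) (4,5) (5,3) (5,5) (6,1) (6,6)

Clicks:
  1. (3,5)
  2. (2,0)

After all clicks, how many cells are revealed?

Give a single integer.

Click 1 (3,5) count=3: revealed 1 new [(3,5)] -> total=1
Click 2 (2,0) count=0: revealed 6 new [(1,0) (1,1) (2,0) (2,1) (3,0) (3,1)] -> total=7

Answer: 7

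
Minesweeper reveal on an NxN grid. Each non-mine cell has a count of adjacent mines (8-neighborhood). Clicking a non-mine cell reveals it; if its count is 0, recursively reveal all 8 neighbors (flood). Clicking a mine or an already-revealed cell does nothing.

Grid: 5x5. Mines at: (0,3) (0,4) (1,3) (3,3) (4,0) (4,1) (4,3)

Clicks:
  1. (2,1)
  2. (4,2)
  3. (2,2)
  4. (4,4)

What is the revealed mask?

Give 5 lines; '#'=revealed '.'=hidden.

Answer: ###..
###..
###..
###..
..#.#

Derivation:
Click 1 (2,1) count=0: revealed 12 new [(0,0) (0,1) (0,2) (1,0) (1,1) (1,2) (2,0) (2,1) (2,2) (3,0) (3,1) (3,2)] -> total=12
Click 2 (4,2) count=3: revealed 1 new [(4,2)] -> total=13
Click 3 (2,2) count=2: revealed 0 new [(none)] -> total=13
Click 4 (4,4) count=2: revealed 1 new [(4,4)] -> total=14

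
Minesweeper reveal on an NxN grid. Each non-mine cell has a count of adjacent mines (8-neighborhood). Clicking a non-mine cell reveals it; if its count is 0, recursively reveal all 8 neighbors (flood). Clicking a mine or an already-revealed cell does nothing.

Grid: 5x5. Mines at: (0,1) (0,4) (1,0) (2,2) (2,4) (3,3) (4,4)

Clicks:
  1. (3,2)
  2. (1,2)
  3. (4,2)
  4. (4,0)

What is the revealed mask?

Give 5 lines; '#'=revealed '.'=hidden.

Click 1 (3,2) count=2: revealed 1 new [(3,2)] -> total=1
Click 2 (1,2) count=2: revealed 1 new [(1,2)] -> total=2
Click 3 (4,2) count=1: revealed 1 new [(4,2)] -> total=3
Click 4 (4,0) count=0: revealed 6 new [(2,0) (2,1) (3,0) (3,1) (4,0) (4,1)] -> total=9

Answer: .....
..#..
##...
###..
###..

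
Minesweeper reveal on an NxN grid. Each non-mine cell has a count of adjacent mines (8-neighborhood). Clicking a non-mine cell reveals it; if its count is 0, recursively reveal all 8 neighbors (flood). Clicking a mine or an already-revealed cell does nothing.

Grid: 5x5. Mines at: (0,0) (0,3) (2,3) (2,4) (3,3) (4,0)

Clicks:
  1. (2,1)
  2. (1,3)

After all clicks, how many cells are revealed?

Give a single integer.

Click 1 (2,1) count=0: revealed 9 new [(1,0) (1,1) (1,2) (2,0) (2,1) (2,2) (3,0) (3,1) (3,2)] -> total=9
Click 2 (1,3) count=3: revealed 1 new [(1,3)] -> total=10

Answer: 10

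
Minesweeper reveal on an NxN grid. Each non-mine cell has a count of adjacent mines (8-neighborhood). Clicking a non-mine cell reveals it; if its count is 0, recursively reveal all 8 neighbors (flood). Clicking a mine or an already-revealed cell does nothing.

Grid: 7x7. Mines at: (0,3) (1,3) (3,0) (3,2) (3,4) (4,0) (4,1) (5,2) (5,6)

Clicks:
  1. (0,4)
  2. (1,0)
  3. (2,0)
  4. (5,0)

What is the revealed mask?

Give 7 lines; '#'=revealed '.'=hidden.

Click 1 (0,4) count=2: revealed 1 new [(0,4)] -> total=1
Click 2 (1,0) count=0: revealed 9 new [(0,0) (0,1) (0,2) (1,0) (1,1) (1,2) (2,0) (2,1) (2,2)] -> total=10
Click 3 (2,0) count=1: revealed 0 new [(none)] -> total=10
Click 4 (5,0) count=2: revealed 1 new [(5,0)] -> total=11

Answer: ###.#..
###....
###....
.......
.......
#......
.......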